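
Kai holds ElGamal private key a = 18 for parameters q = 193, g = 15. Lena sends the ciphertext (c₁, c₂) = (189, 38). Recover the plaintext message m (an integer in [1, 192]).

103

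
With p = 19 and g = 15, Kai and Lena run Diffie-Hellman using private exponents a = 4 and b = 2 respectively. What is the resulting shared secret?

5

Lena sends B = g^b mod p = 15^2 mod 19.
15^1 ≡ 15 (mod 19)
15^2 = (15^1)^2 ≡ 15^2 = 225 ≡ 16 (mod 19)
So B = 16. Kai then computes K = B^a mod p = 16^4 mod 19.
16^1 ≡ 16 (mod 19)
16^2 = (16^1)^2 ≡ 16^2 = 256 ≡ 9 (mod 19)
16^4 = (16^2)^2 ≡ 9^2 = 81 ≡ 5 (mod 19)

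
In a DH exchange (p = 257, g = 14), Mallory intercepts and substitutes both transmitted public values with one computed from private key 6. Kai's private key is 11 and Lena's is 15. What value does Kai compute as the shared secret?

205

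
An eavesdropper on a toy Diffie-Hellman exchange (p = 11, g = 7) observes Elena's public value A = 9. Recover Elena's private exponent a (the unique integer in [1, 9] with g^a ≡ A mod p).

8

Try successive powers of 7 modulo 11:
7^1 ≡ 7
7^2 ≡ 5
7^3 ≡ 2
7^4 ≡ 3
7^5 ≡ 10
7^6 ≡ 4
7^7 ≡ 6
7^8 ≡ 9
Found: a = 8.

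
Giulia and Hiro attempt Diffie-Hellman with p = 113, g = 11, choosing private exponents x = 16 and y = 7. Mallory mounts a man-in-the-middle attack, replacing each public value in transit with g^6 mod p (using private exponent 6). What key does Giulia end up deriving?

Giulia receives Mallory's public value M = 11^6 mod 113 instead of the honest one.
11^1 ≡ 11 (mod 113)
11^2 = (11^1)^2 ≡ 11^2 = 121 ≡ 8 (mod 113)
11^4 = (11^2)^2 ≡ 8^2 = 64 ≡ 64 (mod 113)
11^6 = 11^4 · 11^2 ≡ 64 · 8 ≡ 60 (mod 113).
So M = 60. Giulia computes K = M^16 mod 113.
60^1 ≡ 60 (mod 113)
60^2 = (60^1)^2 ≡ 60^2 = 3600 ≡ 97 (mod 113)
60^4 = (60^2)^2 ≡ 97^2 = 9409 ≡ 30 (mod 113)
60^8 = (60^4)^2 ≡ 30^2 = 900 ≡ 109 (mod 113)
60^16 = (60^8)^2 ≡ 109^2 = 11881 ≡ 16 (mod 113)

16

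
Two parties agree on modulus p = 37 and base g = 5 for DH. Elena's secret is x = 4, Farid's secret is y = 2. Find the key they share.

Farid sends B = g^y mod p = 5^2 mod 37.
5^1 ≡ 5 (mod 37)
5^2 = (5^1)^2 ≡ 5^2 = 25 ≡ 25 (mod 37)
So B = 25. Elena then computes K = B^x mod p = 25^4 mod 37.
25^1 ≡ 25 (mod 37)
25^2 = (25^1)^2 ≡ 25^2 = 625 ≡ 33 (mod 37)
25^4 = (25^2)^2 ≡ 33^2 = 1089 ≡ 16 (mod 37)

16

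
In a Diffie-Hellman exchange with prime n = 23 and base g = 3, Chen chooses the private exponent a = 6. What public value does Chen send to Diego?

Public value = 3^{6} \pmod{23}.
3^1 ≡ 3 (mod 23)
3^2 = (3^1)^2 ≡ 3^2 = 9 ≡ 9 (mod 23)
3^4 = (3^2)^2 ≡ 9^2 = 81 ≡ 12 (mod 23)
3^6 = 3^4 · 3^2 ≡ 12 · 9 ≡ 16 (mod 23).

16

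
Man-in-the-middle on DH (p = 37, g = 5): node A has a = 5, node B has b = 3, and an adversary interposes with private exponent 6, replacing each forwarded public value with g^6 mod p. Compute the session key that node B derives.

Node B receives an adversary's public value M = 5^6 mod 37 instead of the honest one.
5^1 ≡ 5 (mod 37)
5^2 = (5^1)^2 ≡ 5^2 = 25 ≡ 25 (mod 37)
5^4 = (5^2)^2 ≡ 25^2 = 625 ≡ 33 (mod 37)
5^6 = 5^4 · 5^2 ≡ 33 · 25 ≡ 11 (mod 37).
So M = 11. Node B computes K = M^3 mod 37.
11^1 ≡ 11 (mod 37)
11^2 = (11^1)^2 ≡ 11^2 = 121 ≡ 10 (mod 37)
11^3 = 11^2 · 11^1 ≡ 10 · 11 ≡ 36 (mod 37).

36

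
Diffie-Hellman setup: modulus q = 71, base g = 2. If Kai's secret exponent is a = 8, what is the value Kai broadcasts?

43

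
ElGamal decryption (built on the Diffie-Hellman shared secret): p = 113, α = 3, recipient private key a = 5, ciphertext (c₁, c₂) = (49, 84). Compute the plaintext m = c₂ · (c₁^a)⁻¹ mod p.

Shared mask s = c₁^a mod p = 49^5 mod 113.
49^1 ≡ 49 (mod 113)
49^2 = (49^1)^2 ≡ 49^2 = 2401 ≡ 28 (mod 113)
49^4 = (49^2)^2 ≡ 28^2 = 784 ≡ 106 (mod 113)
49^5 = 49^4 · 49^1 ≡ 106 · 49 ≡ 109 (mod 113).
So s = 109; s⁻¹ ≡ 28 (mod 113).
m = c₂ · s⁻¹ mod 113 = 84 · 28 mod 113 = 92.

92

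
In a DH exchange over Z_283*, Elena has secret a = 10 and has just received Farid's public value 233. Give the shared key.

174

Shared key K = 233^10 mod 283.
233^1 ≡ 233 (mod 283)
233^2 = (233^1)^2 ≡ 233^2 = 54289 ≡ 236 (mod 283)
233^4 = (233^2)^2 ≡ 236^2 = 55696 ≡ 228 (mod 283)
233^8 = (233^4)^2 ≡ 228^2 = 51984 ≡ 195 (mod 283)
233^10 = 233^8 · 233^2 ≡ 195 · 236 ≡ 174 (mod 283).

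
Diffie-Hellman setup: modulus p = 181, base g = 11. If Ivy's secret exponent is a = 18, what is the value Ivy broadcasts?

59

Public value = 11^18 (mod 181).
11^1 ≡ 11 (mod 181)
11^2 = (11^1)^2 ≡ 11^2 = 121 ≡ 121 (mod 181)
11^4 = (11^2)^2 ≡ 121^2 = 14641 ≡ 161 (mod 181)
11^8 = (11^4)^2 ≡ 161^2 = 25921 ≡ 38 (mod 181)
11^16 = (11^8)^2 ≡ 38^2 = 1444 ≡ 177 (mod 181)
11^18 = 11^16 · 11^2 ≡ 177 · 121 ≡ 59 (mod 181).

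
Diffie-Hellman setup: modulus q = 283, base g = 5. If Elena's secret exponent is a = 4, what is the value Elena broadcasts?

59

Public value = 5^4 mod 283.
5^1 ≡ 5 (mod 283)
5^2 = (5^1)^2 ≡ 5^2 = 25 ≡ 25 (mod 283)
5^4 = (5^2)^2 ≡ 25^2 = 625 ≡ 59 (mod 283)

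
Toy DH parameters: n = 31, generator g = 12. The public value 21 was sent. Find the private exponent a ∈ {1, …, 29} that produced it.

11

Try successive powers of 12 modulo 31:
12^1 ≡ 12
12^2 ≡ 20
12^3 ≡ 23
12^4 ≡ 28
12^5 ≡ 26
12^6 ≡ 2
12^7 ≡ 24
12^8 ≡ 9
12^9 ≡ 15
12^10 ≡ 25
12^11 ≡ 21
Found: a = 11.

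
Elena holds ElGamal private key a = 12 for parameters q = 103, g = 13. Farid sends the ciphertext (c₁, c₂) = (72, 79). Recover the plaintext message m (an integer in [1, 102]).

14

Shared mask s = c₁^a mod q = 72^12 mod 103.
72^1 ≡ 72 (mod 103)
72^2 = (72^1)^2 ≡ 72^2 = 5184 ≡ 34 (mod 103)
72^4 = (72^2)^2 ≡ 34^2 = 1156 ≡ 23 (mod 103)
72^8 = (72^4)^2 ≡ 23^2 = 529 ≡ 14 (mod 103)
72^12 = 72^8 · 72^4 ≡ 14 · 23 ≡ 13 (mod 103).
So s = 13; s⁻¹ ≡ 8 (mod 103).
m = c₂ · s⁻¹ mod 103 = 79 · 8 mod 103 = 14.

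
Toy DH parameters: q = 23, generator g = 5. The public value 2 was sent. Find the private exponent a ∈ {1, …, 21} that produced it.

2

Try successive powers of 5 modulo 23:
5^1 ≡ 5
5^2 ≡ 2
Found: a = 2.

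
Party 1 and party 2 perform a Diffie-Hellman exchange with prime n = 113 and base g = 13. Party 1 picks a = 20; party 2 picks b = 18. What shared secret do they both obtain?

Party 2 sends B = g^b mod n = 13^18 mod 113.
13^1 ≡ 13 (mod 113)
13^2 = (13^1)^2 ≡ 13^2 = 169 ≡ 56 (mod 113)
13^4 = (13^2)^2 ≡ 56^2 = 3136 ≡ 85 (mod 113)
13^8 = (13^4)^2 ≡ 85^2 = 7225 ≡ 106 (mod 113)
13^16 = (13^8)^2 ≡ 106^2 = 11236 ≡ 49 (mod 113)
13^18 = 13^16 · 13^2 ≡ 49 · 56 ≡ 32 (mod 113).
So B = 32. Party 1 then computes K = B^a mod n = 32^20 mod 113.
32^1 ≡ 32 (mod 113)
32^2 = (32^1)^2 ≡ 32^2 = 1024 ≡ 7 (mod 113)
32^4 = (32^2)^2 ≡ 7^2 = 49 ≡ 49 (mod 113)
32^8 = (32^4)^2 ≡ 49^2 = 2401 ≡ 28 (mod 113)
32^16 = (32^8)^2 ≡ 28^2 = 784 ≡ 106 (mod 113)
32^20 = 32^16 · 32^4 ≡ 106 · 49 ≡ 109 (mod 113).

109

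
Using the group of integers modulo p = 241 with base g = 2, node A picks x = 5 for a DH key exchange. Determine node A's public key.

32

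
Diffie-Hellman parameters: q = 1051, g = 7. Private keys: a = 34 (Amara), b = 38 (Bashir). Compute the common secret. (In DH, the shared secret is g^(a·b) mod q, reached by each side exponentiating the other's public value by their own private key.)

Bashir sends B = g^b mod q = 7^38 mod 1051.
7^1 ≡ 7 (mod 1051)
7^2 = (7^1)^2 ≡ 7^2 = 49 ≡ 49 (mod 1051)
7^4 = (7^2)^2 ≡ 49^2 = 2401 ≡ 299 (mod 1051)
7^8 = (7^4)^2 ≡ 299^2 = 89401 ≡ 66 (mod 1051)
7^16 = (7^8)^2 ≡ 66^2 = 4356 ≡ 152 (mod 1051)
7^32 = (7^16)^2 ≡ 152^2 = 23104 ≡ 1033 (mod 1051)
7^38 = 7^32 · 7^4 · 7^2 ≡ 1033 · 299 · 49 ≡ 83 (mod 1051).
So B = 83. Amara then computes K = B^a mod q = 83^34 mod 1051.
83^1 ≡ 83 (mod 1051)
83^2 = (83^1)^2 ≡ 83^2 = 6889 ≡ 583 (mod 1051)
83^4 = (83^2)^2 ≡ 583^2 = 339889 ≡ 416 (mod 1051)
83^8 = (83^4)^2 ≡ 416^2 = 173056 ≡ 692 (mod 1051)
83^16 = (83^8)^2 ≡ 692^2 = 478864 ≡ 659 (mod 1051)
83^32 = (83^16)^2 ≡ 659^2 = 434281 ≡ 218 (mod 1051)
83^34 = 83^32 · 83^2 ≡ 218 · 583 ≡ 974 (mod 1051).

974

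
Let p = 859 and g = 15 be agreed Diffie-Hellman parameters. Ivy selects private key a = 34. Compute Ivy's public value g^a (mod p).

Public value = 15^34 (mod 859).
15^1 ≡ 15 (mod 859)
15^2 = (15^1)^2 ≡ 15^2 = 225 ≡ 225 (mod 859)
15^4 = (15^2)^2 ≡ 225^2 = 50625 ≡ 803 (mod 859)
15^8 = (15^4)^2 ≡ 803^2 = 644809 ≡ 559 (mod 859)
15^16 = (15^8)^2 ≡ 559^2 = 312481 ≡ 664 (mod 859)
15^32 = (15^16)^2 ≡ 664^2 = 440896 ≡ 229 (mod 859)
15^34 = 15^32 · 15^2 ≡ 229 · 225 ≡ 844 (mod 859).

844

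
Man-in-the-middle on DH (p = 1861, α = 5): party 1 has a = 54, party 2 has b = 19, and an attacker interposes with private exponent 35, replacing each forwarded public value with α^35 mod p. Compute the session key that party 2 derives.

1369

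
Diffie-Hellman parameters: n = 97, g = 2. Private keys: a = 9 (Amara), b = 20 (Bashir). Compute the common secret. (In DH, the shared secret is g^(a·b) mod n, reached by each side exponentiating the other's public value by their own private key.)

75

Amara sends A = g^a mod n = 2^9 mod 97.
2^1 ≡ 2 (mod 97)
2^2 = (2^1)^2 ≡ 2^2 = 4 ≡ 4 (mod 97)
2^4 = (2^2)^2 ≡ 4^2 = 16 ≡ 16 (mod 97)
2^8 = (2^4)^2 ≡ 16^2 = 256 ≡ 62 (mod 97)
2^9 = 2^8 · 2^1 ≡ 62 · 2 ≡ 27 (mod 97).
So A = 27. Bashir then computes K = A^b mod n = 27^20 mod 97.
27^1 ≡ 27 (mod 97)
27^2 = (27^1)^2 ≡ 27^2 = 729 ≡ 50 (mod 97)
27^4 = (27^2)^2 ≡ 50^2 = 2500 ≡ 75 (mod 97)
27^8 = (27^4)^2 ≡ 75^2 = 5625 ≡ 96 (mod 97)
27^16 = (27^8)^2 ≡ 96^2 = 9216 ≡ 1 (mod 97)
27^20 = 27^16 · 27^4 ≡ 1 · 75 ≡ 75 (mod 97).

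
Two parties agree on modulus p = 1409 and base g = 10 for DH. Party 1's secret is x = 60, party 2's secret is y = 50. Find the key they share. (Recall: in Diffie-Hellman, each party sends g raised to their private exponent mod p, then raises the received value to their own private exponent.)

957

Party 1 sends A = g^x mod p = 10^60 mod 1409.
10^1 ≡ 10 (mod 1409)
10^2 = (10^1)^2 ≡ 10^2 = 100 ≡ 100 (mod 1409)
10^4 = (10^2)^2 ≡ 100^2 = 10000 ≡ 137 (mod 1409)
10^8 = (10^4)^2 ≡ 137^2 = 18769 ≡ 452 (mod 1409)
10^16 = (10^8)^2 ≡ 452^2 = 204304 ≡ 1408 (mod 1409)
10^32 = (10^16)^2 ≡ 1408^2 = 1982464 ≡ 1 (mod 1409)
10^60 = 10^32 · 10^16 · 10^8 · 10^4 ≡ 1 · 1408 · 452 · 137 ≡ 72 (mod 1409).
So A = 72. Party 2 then computes K = A^y mod p = 72^50 mod 1409.
72^1 ≡ 72 (mod 1409)
72^2 = (72^1)^2 ≡ 72^2 = 5184 ≡ 957 (mod 1409)
72^4 = (72^2)^2 ≡ 957^2 = 915849 ≡ 1408 (mod 1409)
72^8 = (72^4)^2 ≡ 1408^2 = 1982464 ≡ 1 (mod 1409)
72^16 = (72^8)^2 ≡ 1^2 = 1 ≡ 1 (mod 1409)
72^32 = (72^16)^2 ≡ 1^2 = 1 ≡ 1 (mod 1409)
72^50 = 72^32 · 72^16 · 72^2 ≡ 1 · 1 · 957 ≡ 957 (mod 1409).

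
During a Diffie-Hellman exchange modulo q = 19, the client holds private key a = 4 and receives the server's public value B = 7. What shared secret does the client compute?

7

Shared key K = 7^4 mod 19.
7^1 ≡ 7 (mod 19)
7^2 = (7^1)^2 ≡ 7^2 = 49 ≡ 11 (mod 19)
7^4 = (7^2)^2 ≡ 11^2 = 121 ≡ 7 (mod 19)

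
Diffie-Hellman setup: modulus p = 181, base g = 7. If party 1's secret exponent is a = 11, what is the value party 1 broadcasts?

26

Public value = 7^11 mod 181.
7^1 ≡ 7 (mod 181)
7^2 = (7^1)^2 ≡ 7^2 = 49 ≡ 49 (mod 181)
7^4 = (7^2)^2 ≡ 49^2 = 2401 ≡ 48 (mod 181)
7^8 = (7^4)^2 ≡ 48^2 = 2304 ≡ 132 (mod 181)
7^11 = 7^8 · 7^2 · 7^1 ≡ 132 · 49 · 7 ≡ 26 (mod 181).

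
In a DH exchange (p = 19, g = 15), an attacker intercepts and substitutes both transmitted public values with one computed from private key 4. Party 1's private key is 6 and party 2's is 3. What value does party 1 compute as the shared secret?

Party 1 receives an attacker's public value M = 15^4 mod 19 instead of the honest one.
15^1 ≡ 15 (mod 19)
15^2 = (15^1)^2 ≡ 15^2 = 225 ≡ 16 (mod 19)
15^4 = (15^2)^2 ≡ 16^2 = 256 ≡ 9 (mod 19)
So M = 9. Party 1 computes K = M^6 mod 19.
9^1 ≡ 9 (mod 19)
9^2 = (9^1)^2 ≡ 9^2 = 81 ≡ 5 (mod 19)
9^4 = (9^2)^2 ≡ 5^2 = 25 ≡ 6 (mod 19)
9^6 = 9^4 · 9^2 ≡ 6 · 5 ≡ 11 (mod 19).

11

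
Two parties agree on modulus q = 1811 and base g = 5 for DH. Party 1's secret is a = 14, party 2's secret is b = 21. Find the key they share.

718

Party 2 sends B = g^b mod q = 5^21 mod 1811.
5^1 ≡ 5 (mod 1811)
5^2 = (5^1)^2 ≡ 5^2 = 25 ≡ 25 (mod 1811)
5^4 = (5^2)^2 ≡ 25^2 = 625 ≡ 625 (mod 1811)
5^8 = (5^4)^2 ≡ 625^2 = 390625 ≡ 1260 (mod 1811)
5^16 = (5^8)^2 ≡ 1260^2 = 1587600 ≡ 1164 (mod 1811)
5^21 = 5^16 · 5^4 · 5^1 ≡ 1164 · 625 · 5 ≡ 1012 (mod 1811).
So B = 1012. Party 1 then computes K = B^a mod q = 1012^14 mod 1811.
1012^1 ≡ 1012 (mod 1811)
1012^2 = (1012^1)^2 ≡ 1012^2 = 1024144 ≡ 929 (mod 1811)
1012^4 = (1012^2)^2 ≡ 929^2 = 863041 ≡ 1005 (mod 1811)
1012^8 = (1012^4)^2 ≡ 1005^2 = 1010025 ≡ 1298 (mod 1811)
1012^14 = 1012^8 · 1012^4 · 1012^2 ≡ 1298 · 1005 · 929 ≡ 718 (mod 1811).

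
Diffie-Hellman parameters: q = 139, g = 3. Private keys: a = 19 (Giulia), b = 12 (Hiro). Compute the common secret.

57

Hiro sends B = g^b mod q = 3^12 mod 139.
3^1 ≡ 3 (mod 139)
3^2 = (3^1)^2 ≡ 3^2 = 9 ≡ 9 (mod 139)
3^4 = (3^2)^2 ≡ 9^2 = 81 ≡ 81 (mod 139)
3^8 = (3^4)^2 ≡ 81^2 = 6561 ≡ 28 (mod 139)
3^12 = 3^8 · 3^4 ≡ 28 · 81 ≡ 44 (mod 139).
So B = 44. Giulia then computes K = B^a mod q = 44^19 mod 139.
44^1 ≡ 44 (mod 139)
44^2 = (44^1)^2 ≡ 44^2 = 1936 ≡ 129 (mod 139)
44^4 = (44^2)^2 ≡ 129^2 = 16641 ≡ 100 (mod 139)
44^8 = (44^4)^2 ≡ 100^2 = 10000 ≡ 131 (mod 139)
44^16 = (44^8)^2 ≡ 131^2 = 17161 ≡ 64 (mod 139)
44^19 = 44^16 · 44^2 · 44^1 ≡ 64 · 129 · 44 ≡ 57 (mod 139).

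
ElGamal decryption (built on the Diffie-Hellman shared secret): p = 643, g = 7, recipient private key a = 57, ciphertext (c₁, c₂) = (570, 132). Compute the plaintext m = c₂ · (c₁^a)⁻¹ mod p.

444

Shared mask s = c₁^a mod p = 570^57 mod 643.
570^1 ≡ 570 (mod 643)
570^2 = (570^1)^2 ≡ 570^2 = 324900 ≡ 185 (mod 643)
570^4 = (570^2)^2 ≡ 185^2 = 34225 ≡ 146 (mod 643)
570^8 = (570^4)^2 ≡ 146^2 = 21316 ≡ 97 (mod 643)
570^16 = (570^8)^2 ≡ 97^2 = 9409 ≡ 407 (mod 643)
570^32 = (570^16)^2 ≡ 407^2 = 165649 ≡ 398 (mod 643)
570^57 = 570^32 · 570^16 · 570^8 · 570^1 ≡ 398 · 407 · 97 · 570 ≡ 400 (mod 643).
So s = 400; s⁻¹ ≡ 471 (mod 643).
m = c₂ · s⁻¹ mod 643 = 132 · 471 mod 643 = 444.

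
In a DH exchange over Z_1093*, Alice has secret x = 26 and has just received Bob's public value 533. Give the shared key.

1066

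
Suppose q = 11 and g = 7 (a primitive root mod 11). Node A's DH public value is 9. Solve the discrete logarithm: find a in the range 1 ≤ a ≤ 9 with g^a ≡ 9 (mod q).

8

Try successive powers of 7 modulo 11:
7^1 ≡ 7
7^2 ≡ 5
7^3 ≡ 2
7^4 ≡ 3
7^5 ≡ 10
7^6 ≡ 4
7^7 ≡ 6
7^8 ≡ 9
Found: a = 8.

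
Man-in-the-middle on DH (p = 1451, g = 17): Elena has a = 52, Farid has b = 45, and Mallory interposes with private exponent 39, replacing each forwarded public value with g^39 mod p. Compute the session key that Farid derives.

157

Farid receives Mallory's public value M = 17^39 mod 1451 instead of the honest one.
17^1 ≡ 17 (mod 1451)
17^2 = (17^1)^2 ≡ 17^2 = 289 ≡ 289 (mod 1451)
17^4 = (17^2)^2 ≡ 289^2 = 83521 ≡ 814 (mod 1451)
17^8 = (17^4)^2 ≡ 814^2 = 662596 ≡ 940 (mod 1451)
17^16 = (17^8)^2 ≡ 940^2 = 883600 ≡ 1392 (mod 1451)
17^32 = (17^16)^2 ≡ 1392^2 = 1937664 ≡ 579 (mod 1451)
17^39 = 17^32 · 17^4 · 17^2 · 17^1 ≡ 579 · 814 · 289 · 17 ≡ 264 (mod 1451).
So M = 264. Farid computes K = M^45 mod 1451.
264^1 ≡ 264 (mod 1451)
264^2 = (264^1)^2 ≡ 264^2 = 69696 ≡ 48 (mod 1451)
264^4 = (264^2)^2 ≡ 48^2 = 2304 ≡ 853 (mod 1451)
264^8 = (264^4)^2 ≡ 853^2 = 727609 ≡ 658 (mod 1451)
264^16 = (264^8)^2 ≡ 658^2 = 432964 ≡ 566 (mod 1451)
264^32 = (264^16)^2 ≡ 566^2 = 320356 ≡ 1136 (mod 1451)
264^45 = 264^32 · 264^8 · 264^4 · 264^1 ≡ 1136 · 658 · 853 · 264 ≡ 157 (mod 1451).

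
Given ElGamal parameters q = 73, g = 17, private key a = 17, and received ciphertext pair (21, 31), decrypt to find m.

57

Shared mask s = c₁^a mod q = 21^17 mod 73.
21^1 ≡ 21 (mod 73)
21^2 = (21^1)^2 ≡ 21^2 = 441 ≡ 3 (mod 73)
21^4 = (21^2)^2 ≡ 3^2 = 9 ≡ 9 (mod 73)
21^8 = (21^4)^2 ≡ 9^2 = 81 ≡ 8 (mod 73)
21^16 = (21^8)^2 ≡ 8^2 = 64 ≡ 64 (mod 73)
21^17 = 21^16 · 21^1 ≡ 64 · 21 ≡ 30 (mod 73).
So s = 30; s⁻¹ ≡ 56 (mod 73).
m = c₂ · s⁻¹ mod 73 = 31 · 56 mod 73 = 57.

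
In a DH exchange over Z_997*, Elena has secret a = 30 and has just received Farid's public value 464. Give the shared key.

Shared key K = 464^30 mod 997.
464^1 ≡ 464 (mod 997)
464^2 = (464^1)^2 ≡ 464^2 = 215296 ≡ 941 (mod 997)
464^4 = (464^2)^2 ≡ 941^2 = 885481 ≡ 145 (mod 997)
464^8 = (464^4)^2 ≡ 145^2 = 21025 ≡ 88 (mod 997)
464^16 = (464^8)^2 ≡ 88^2 = 7744 ≡ 765 (mod 997)
464^30 = 464^16 · 464^8 · 464^4 · 464^2 ≡ 765 · 88 · 145 · 941 ≡ 748 (mod 997).

748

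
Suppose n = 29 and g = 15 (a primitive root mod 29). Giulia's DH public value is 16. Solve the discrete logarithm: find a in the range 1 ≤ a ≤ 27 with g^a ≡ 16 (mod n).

Try successive powers of 15 modulo 29:
15^1 ≡ 15
15^2 ≡ 22
15^3 ≡ 11
15^4 ≡ 20
15^5 ≡ 10
15^6 ≡ 5
15^7 ≡ 17
15^8 ≡ 23
15^9 ≡ 26
15^10 ≡ 13
15^11 ≡ 21
15^12 ≡ 25
15^13 ≡ 27
15^14 ≡ 28
15^15 ≡ 14
15^16 ≡ 7
15^17 ≡ 18
15^18 ≡ 9
15^19 ≡ 19
15^20 ≡ 24
15^21 ≡ 12
15^22 ≡ 6
15^23 ≡ 3
15^24 ≡ 16
Found: a = 24.

24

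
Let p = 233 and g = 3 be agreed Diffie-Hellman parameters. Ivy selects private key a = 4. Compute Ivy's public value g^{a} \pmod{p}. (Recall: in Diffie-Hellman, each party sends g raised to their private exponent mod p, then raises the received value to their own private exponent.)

81

Public value = 3^{4} \pmod{233}.
3^1 ≡ 3 (mod 233)
3^2 = (3^1)^2 ≡ 3^2 = 9 ≡ 9 (mod 233)
3^4 = (3^2)^2 ≡ 9^2 = 81 ≡ 81 (mod 233)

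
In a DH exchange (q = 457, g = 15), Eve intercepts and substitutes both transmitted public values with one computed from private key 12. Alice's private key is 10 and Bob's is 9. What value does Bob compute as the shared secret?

168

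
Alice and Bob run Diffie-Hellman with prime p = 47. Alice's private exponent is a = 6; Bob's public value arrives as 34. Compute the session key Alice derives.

Shared key K = 34^6 mod 47.
34^1 ≡ 34 (mod 47)
34^2 = (34^1)^2 ≡ 34^2 = 1156 ≡ 28 (mod 47)
34^4 = (34^2)^2 ≡ 28^2 = 784 ≡ 32 (mod 47)
34^6 = 34^4 · 34^2 ≡ 32 · 28 ≡ 3 (mod 47).

3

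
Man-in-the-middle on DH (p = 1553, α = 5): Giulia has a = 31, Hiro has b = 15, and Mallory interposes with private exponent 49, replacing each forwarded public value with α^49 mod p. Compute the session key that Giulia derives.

Giulia receives Mallory's public value M = 5^49 mod 1553 instead of the honest one.
5^1 ≡ 5 (mod 1553)
5^2 = (5^1)^2 ≡ 5^2 = 25 ≡ 25 (mod 1553)
5^4 = (5^2)^2 ≡ 25^2 = 625 ≡ 625 (mod 1553)
5^8 = (5^4)^2 ≡ 625^2 = 390625 ≡ 822 (mod 1553)
5^16 = (5^8)^2 ≡ 822^2 = 675684 ≡ 129 (mod 1553)
5^32 = (5^16)^2 ≡ 129^2 = 16641 ≡ 1111 (mod 1553)
5^49 = 5^32 · 5^16 · 5^1 ≡ 1111 · 129 · 5 ≡ 662 (mod 1553).
So M = 662. Giulia computes K = M^31 mod 1553.
662^1 ≡ 662 (mod 1553)
662^2 = (662^1)^2 ≡ 662^2 = 438244 ≡ 298 (mod 1553)
662^4 = (662^2)^2 ≡ 298^2 = 88804 ≡ 283 (mod 1553)
662^8 = (662^4)^2 ≡ 283^2 = 80089 ≡ 886 (mod 1553)
662^16 = (662^8)^2 ≡ 886^2 = 784996 ≡ 731 (mod 1553)
662^31 = 662^16 · 662^8 · 662^4 · 662^2 · 662^1 ≡ 731 · 886 · 283 · 298 · 662 ≡ 26 (mod 1553).

26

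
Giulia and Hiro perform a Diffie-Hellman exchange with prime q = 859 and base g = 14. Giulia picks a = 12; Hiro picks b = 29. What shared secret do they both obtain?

235

Giulia sends A = g^a mod q = 14^12 mod 859.
14^1 ≡ 14 (mod 859)
14^2 = (14^1)^2 ≡ 14^2 = 196 ≡ 196 (mod 859)
14^4 = (14^2)^2 ≡ 196^2 = 38416 ≡ 620 (mod 859)
14^8 = (14^4)^2 ≡ 620^2 = 384400 ≡ 427 (mod 859)
14^12 = 14^8 · 14^4 ≡ 427 · 620 ≡ 168 (mod 859).
So A = 168. Hiro then computes K = A^b mod q = 168^29 mod 859.
168^1 ≡ 168 (mod 859)
168^2 = (168^1)^2 ≡ 168^2 = 28224 ≡ 736 (mod 859)
168^4 = (168^2)^2 ≡ 736^2 = 541696 ≡ 526 (mod 859)
168^8 = (168^4)^2 ≡ 526^2 = 276676 ≡ 78 (mod 859)
168^16 = (168^8)^2 ≡ 78^2 = 6084 ≡ 71 (mod 859)
168^29 = 168^16 · 168^8 · 168^4 · 168^1 ≡ 71 · 78 · 526 · 168 ≡ 235 (mod 859).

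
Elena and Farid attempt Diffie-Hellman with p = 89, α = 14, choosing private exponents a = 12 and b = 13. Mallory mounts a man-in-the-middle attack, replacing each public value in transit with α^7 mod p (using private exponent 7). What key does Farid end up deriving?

Farid receives Mallory's public value M = 14^7 mod 89 instead of the honest one.
14^1 ≡ 14 (mod 89)
14^2 = (14^1)^2 ≡ 14^2 = 196 ≡ 18 (mod 89)
14^4 = (14^2)^2 ≡ 18^2 = 324 ≡ 57 (mod 89)
14^7 = 14^4 · 14^2 · 14^1 ≡ 57 · 18 · 14 ≡ 35 (mod 89).
So M = 35. Farid computes K = M^13 mod 89.
35^1 ≡ 35 (mod 89)
35^2 = (35^1)^2 ≡ 35^2 = 1225 ≡ 68 (mod 89)
35^4 = (35^2)^2 ≡ 68^2 = 4624 ≡ 85 (mod 89)
35^8 = (35^4)^2 ≡ 85^2 = 7225 ≡ 16 (mod 89)
35^13 = 35^8 · 35^4 · 35^1 ≡ 16 · 85 · 35 ≡ 74 (mod 89).

74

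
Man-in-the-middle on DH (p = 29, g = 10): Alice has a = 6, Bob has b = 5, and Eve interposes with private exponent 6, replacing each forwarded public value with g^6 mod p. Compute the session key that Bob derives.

13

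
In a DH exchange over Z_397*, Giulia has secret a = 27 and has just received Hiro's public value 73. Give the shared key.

Shared key K = 73^27 mod 397.
73^1 ≡ 73 (mod 397)
73^2 = (73^1)^2 ≡ 73^2 = 5329 ≡ 168 (mod 397)
73^4 = (73^2)^2 ≡ 168^2 = 28224 ≡ 37 (mod 397)
73^8 = (73^4)^2 ≡ 37^2 = 1369 ≡ 178 (mod 397)
73^16 = (73^8)^2 ≡ 178^2 = 31684 ≡ 321 (mod 397)
73^27 = 73^16 · 73^8 · 73^2 · 73^1 ≡ 321 · 178 · 168 · 73 ≡ 99 (mod 397).

99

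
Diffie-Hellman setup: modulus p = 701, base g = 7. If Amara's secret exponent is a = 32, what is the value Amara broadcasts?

Public value = 7^32 (mod 701).
7^1 ≡ 7 (mod 701)
7^2 = (7^1)^2 ≡ 7^2 = 49 ≡ 49 (mod 701)
7^4 = (7^2)^2 ≡ 49^2 = 2401 ≡ 298 (mod 701)
7^8 = (7^4)^2 ≡ 298^2 = 88804 ≡ 478 (mod 701)
7^16 = (7^8)^2 ≡ 478^2 = 228484 ≡ 659 (mod 701)
7^32 = (7^16)^2 ≡ 659^2 = 434281 ≡ 362 (mod 701)

362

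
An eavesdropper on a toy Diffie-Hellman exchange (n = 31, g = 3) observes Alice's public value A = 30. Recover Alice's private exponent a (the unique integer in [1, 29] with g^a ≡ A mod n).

Try successive powers of 3 modulo 31:
3^1 ≡ 3
3^2 ≡ 9
3^3 ≡ 27
3^4 ≡ 19
3^5 ≡ 26
3^6 ≡ 16
3^7 ≡ 17
3^8 ≡ 20
3^9 ≡ 29
3^10 ≡ 25
3^11 ≡ 13
3^12 ≡ 8
3^13 ≡ 24
3^14 ≡ 10
3^15 ≡ 30
Found: a = 15.

15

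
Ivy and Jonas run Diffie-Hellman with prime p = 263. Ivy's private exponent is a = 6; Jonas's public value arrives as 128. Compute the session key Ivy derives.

100

Shared key K = 128^6 mod 263.
128^1 ≡ 128 (mod 263)
128^2 = (128^1)^2 ≡ 128^2 = 16384 ≡ 78 (mod 263)
128^4 = (128^2)^2 ≡ 78^2 = 6084 ≡ 35 (mod 263)
128^6 = 128^4 · 128^2 ≡ 35 · 78 ≡ 100 (mod 263).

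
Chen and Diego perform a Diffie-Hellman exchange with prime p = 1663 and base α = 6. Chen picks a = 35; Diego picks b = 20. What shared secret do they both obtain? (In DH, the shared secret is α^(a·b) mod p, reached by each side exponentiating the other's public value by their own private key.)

Chen sends A = α^a mod p = 6^35 mod 1663.
6^1 ≡ 6 (mod 1663)
6^2 = (6^1)^2 ≡ 6^2 = 36 ≡ 36 (mod 1663)
6^4 = (6^2)^2 ≡ 36^2 = 1296 ≡ 1296 (mod 1663)
6^8 = (6^4)^2 ≡ 1296^2 = 1679616 ≡ 1649 (mod 1663)
6^16 = (6^8)^2 ≡ 1649^2 = 2719201 ≡ 196 (mod 1663)
6^32 = (6^16)^2 ≡ 196^2 = 38416 ≡ 167 (mod 1663)
6^35 = 6^32 · 6^2 · 6^1 ≡ 167 · 36 · 6 ≡ 1149 (mod 1663).
So A = 1149. Diego then computes K = A^b mod p = 1149^20 mod 1663.
1149^1 ≡ 1149 (mod 1663)
1149^2 = (1149^1)^2 ≡ 1149^2 = 1320201 ≡ 1442 (mod 1663)
1149^4 = (1149^2)^2 ≡ 1442^2 = 2079364 ≡ 614 (mod 1663)
1149^8 = (1149^4)^2 ≡ 614^2 = 376996 ≡ 1158 (mod 1663)
1149^16 = (1149^8)^2 ≡ 1158^2 = 1340964 ≡ 586 (mod 1663)
1149^20 = 1149^16 · 1149^4 ≡ 586 · 614 ≡ 596 (mod 1663).

596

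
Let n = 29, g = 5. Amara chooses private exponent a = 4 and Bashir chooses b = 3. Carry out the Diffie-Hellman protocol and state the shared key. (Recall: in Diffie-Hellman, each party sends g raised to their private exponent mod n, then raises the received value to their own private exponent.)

7

Amara sends A = g^a mod n = 5^4 mod 29.
5^1 ≡ 5 (mod 29)
5^2 = (5^1)^2 ≡ 5^2 = 25 ≡ 25 (mod 29)
5^4 = (5^2)^2 ≡ 25^2 = 625 ≡ 16 (mod 29)
So A = 16. Bashir then computes K = A^b mod n = 16^3 mod 29.
16^1 ≡ 16 (mod 29)
16^2 = (16^1)^2 ≡ 16^2 = 256 ≡ 24 (mod 29)
16^3 = 16^2 · 16^1 ≡ 24 · 16 ≡ 7 (mod 29).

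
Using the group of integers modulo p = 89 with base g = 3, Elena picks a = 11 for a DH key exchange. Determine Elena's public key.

Public value = 3^11 mod 89.
3^1 ≡ 3 (mod 89)
3^2 = (3^1)^2 ≡ 3^2 = 9 ≡ 9 (mod 89)
3^4 = (3^2)^2 ≡ 9^2 = 81 ≡ 81 (mod 89)
3^8 = (3^4)^2 ≡ 81^2 = 6561 ≡ 64 (mod 89)
3^11 = 3^8 · 3^2 · 3^1 ≡ 64 · 9 · 3 ≡ 37 (mod 89).

37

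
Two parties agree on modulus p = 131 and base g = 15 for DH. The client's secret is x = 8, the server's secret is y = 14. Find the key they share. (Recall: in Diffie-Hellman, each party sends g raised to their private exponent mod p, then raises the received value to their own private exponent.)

27

The server sends B = g^y mod p = 15^14 mod 131.
15^1 ≡ 15 (mod 131)
15^2 = (15^1)^2 ≡ 15^2 = 225 ≡ 94 (mod 131)
15^4 = (15^2)^2 ≡ 94^2 = 8836 ≡ 59 (mod 131)
15^8 = (15^4)^2 ≡ 59^2 = 3481 ≡ 75 (mod 131)
15^14 = 15^8 · 15^4 · 15^2 ≡ 75 · 59 · 94 ≡ 25 (mod 131).
So B = 25. The client then computes K = B^x mod p = 25^8 mod 131.
25^1 ≡ 25 (mod 131)
25^2 = (25^1)^2 ≡ 25^2 = 625 ≡ 101 (mod 131)
25^4 = (25^2)^2 ≡ 101^2 = 10201 ≡ 114 (mod 131)
25^8 = (25^4)^2 ≡ 114^2 = 12996 ≡ 27 (mod 131)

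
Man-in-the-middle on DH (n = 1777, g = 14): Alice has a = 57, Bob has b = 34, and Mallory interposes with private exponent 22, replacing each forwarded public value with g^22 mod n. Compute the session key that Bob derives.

Bob receives Mallory's public value M = 14^22 mod 1777 instead of the honest one.
14^1 ≡ 14 (mod 1777)
14^2 = (14^1)^2 ≡ 14^2 = 196 ≡ 196 (mod 1777)
14^4 = (14^2)^2 ≡ 196^2 = 38416 ≡ 1099 (mod 1777)
14^8 = (14^4)^2 ≡ 1099^2 = 1207801 ≡ 1218 (mod 1777)
14^16 = (14^8)^2 ≡ 1218^2 = 1483524 ≡ 1506 (mod 1777)
14^22 = 14^16 · 14^4 · 14^2 ≡ 1506 · 1099 · 196 ≡ 1743 (mod 1777).
So M = 1743. Bob computes K = M^34 mod 1777.
1743^1 ≡ 1743 (mod 1777)
1743^2 = (1743^1)^2 ≡ 1743^2 = 3038049 ≡ 1156 (mod 1777)
1743^4 = (1743^2)^2 ≡ 1156^2 = 1336336 ≡ 32 (mod 1777)
1743^8 = (1743^4)^2 ≡ 32^2 = 1024 ≡ 1024 (mod 1777)
1743^16 = (1743^8)^2 ≡ 1024^2 = 1048576 ≡ 146 (mod 1777)
1743^32 = (1743^16)^2 ≡ 146^2 = 21316 ≡ 1769 (mod 1777)
1743^34 = 1743^32 · 1743^2 ≡ 1769 · 1156 ≡ 1414 (mod 1777).

1414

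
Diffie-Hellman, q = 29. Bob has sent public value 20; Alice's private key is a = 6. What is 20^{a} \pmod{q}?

Shared key K = 20^6 mod 29.
20^1 ≡ 20 (mod 29)
20^2 = (20^1)^2 ≡ 20^2 = 400 ≡ 23 (mod 29)
20^4 = (20^2)^2 ≡ 23^2 = 529 ≡ 7 (mod 29)
20^6 = 20^4 · 20^2 ≡ 7 · 23 ≡ 16 (mod 29).

16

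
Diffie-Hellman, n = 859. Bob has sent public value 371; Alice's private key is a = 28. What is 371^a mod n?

Shared key K = 371^28 mod 859.
371^1 ≡ 371 (mod 859)
371^2 = (371^1)^2 ≡ 371^2 = 137641 ≡ 201 (mod 859)
371^4 = (371^2)^2 ≡ 201^2 = 40401 ≡ 28 (mod 859)
371^8 = (371^4)^2 ≡ 28^2 = 784 ≡ 784 (mod 859)
371^16 = (371^8)^2 ≡ 784^2 = 614656 ≡ 471 (mod 859)
371^28 = 371^16 · 371^8 · 371^4 ≡ 471 · 784 · 28 ≡ 468 (mod 859).

468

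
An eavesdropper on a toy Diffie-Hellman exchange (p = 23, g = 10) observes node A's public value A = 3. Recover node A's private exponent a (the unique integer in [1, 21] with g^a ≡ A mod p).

20

Try successive powers of 10 modulo 23:
10^1 ≡ 10
10^2 ≡ 8
10^3 ≡ 11
10^4 ≡ 18
10^5 ≡ 19
10^6 ≡ 6
10^7 ≡ 14
10^8 ≡ 2
10^9 ≡ 20
10^10 ≡ 16
10^11 ≡ 22
10^12 ≡ 13
10^13 ≡ 15
10^14 ≡ 12
10^15 ≡ 5
10^16 ≡ 4
10^17 ≡ 17
10^18 ≡ 9
10^19 ≡ 21
10^20 ≡ 3
Found: a = 20.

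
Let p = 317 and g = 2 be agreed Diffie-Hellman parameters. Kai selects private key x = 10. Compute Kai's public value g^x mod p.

Public value = 2^10 mod 317.
2^1 ≡ 2 (mod 317)
2^2 = (2^1)^2 ≡ 2^2 = 4 ≡ 4 (mod 317)
2^4 = (2^2)^2 ≡ 4^2 = 16 ≡ 16 (mod 317)
2^8 = (2^4)^2 ≡ 16^2 = 256 ≡ 256 (mod 317)
2^10 = 2^8 · 2^2 ≡ 256 · 4 ≡ 73 (mod 317).

73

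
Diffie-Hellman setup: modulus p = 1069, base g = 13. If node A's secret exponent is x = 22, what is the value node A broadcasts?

959

Public value = 13^22 (mod 1069).
13^1 ≡ 13 (mod 1069)
13^2 = (13^1)^2 ≡ 13^2 = 169 ≡ 169 (mod 1069)
13^4 = (13^2)^2 ≡ 169^2 = 28561 ≡ 767 (mod 1069)
13^8 = (13^4)^2 ≡ 767^2 = 588289 ≡ 339 (mod 1069)
13^16 = (13^8)^2 ≡ 339^2 = 114921 ≡ 538 (mod 1069)
13^22 = 13^16 · 13^4 · 13^2 ≡ 538 · 767 · 169 ≡ 959 (mod 1069).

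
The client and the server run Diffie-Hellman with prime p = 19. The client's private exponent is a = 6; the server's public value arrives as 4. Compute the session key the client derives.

Shared key K = 4^6 mod 19.
4^1 ≡ 4 (mod 19)
4^2 = (4^1)^2 ≡ 4^2 = 16 ≡ 16 (mod 19)
4^4 = (4^2)^2 ≡ 16^2 = 256 ≡ 9 (mod 19)
4^6 = 4^4 · 4^2 ≡ 9 · 16 ≡ 11 (mod 19).

11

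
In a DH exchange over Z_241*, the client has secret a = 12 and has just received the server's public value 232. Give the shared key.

Shared key K = 232^12 mod 241.
232^1 ≡ 232 (mod 241)
232^2 = (232^1)^2 ≡ 232^2 = 53824 ≡ 81 (mod 241)
232^4 = (232^2)^2 ≡ 81^2 = 6561 ≡ 54 (mod 241)
232^8 = (232^4)^2 ≡ 54^2 = 2916 ≡ 24 (mod 241)
232^12 = 232^8 · 232^4 ≡ 24 · 54 ≡ 91 (mod 241).

91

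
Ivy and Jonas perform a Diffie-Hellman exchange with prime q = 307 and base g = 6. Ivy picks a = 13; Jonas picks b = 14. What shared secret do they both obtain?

Ivy sends A = g^a mod q = 6^13 mod 307.
6^1 ≡ 6 (mod 307)
6^2 = (6^1)^2 ≡ 6^2 = 36 ≡ 36 (mod 307)
6^4 = (6^2)^2 ≡ 36^2 = 1296 ≡ 68 (mod 307)
6^8 = (6^4)^2 ≡ 68^2 = 4624 ≡ 19 (mod 307)
6^13 = 6^8 · 6^4 · 6^1 ≡ 19 · 68 · 6 ≡ 77 (mod 307).
So A = 77. Jonas then computes K = A^b mod q = 77^14 mod 307.
77^1 ≡ 77 (mod 307)
77^2 = (77^1)^2 ≡ 77^2 = 5929 ≡ 96 (mod 307)
77^4 = (77^2)^2 ≡ 96^2 = 9216 ≡ 6 (mod 307)
77^8 = (77^4)^2 ≡ 6^2 = 36 ≡ 36 (mod 307)
77^14 = 77^8 · 77^4 · 77^2 ≡ 36 · 6 · 96 ≡ 167 (mod 307).

167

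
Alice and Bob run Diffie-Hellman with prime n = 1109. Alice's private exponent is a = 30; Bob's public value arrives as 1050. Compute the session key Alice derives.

Shared key K = 1050^30 mod 1109.
1050^1 ≡ 1050 (mod 1109)
1050^2 = (1050^1)^2 ≡ 1050^2 = 1102500 ≡ 154 (mod 1109)
1050^4 = (1050^2)^2 ≡ 154^2 = 23716 ≡ 427 (mod 1109)
1050^8 = (1050^4)^2 ≡ 427^2 = 182329 ≡ 453 (mod 1109)
1050^16 = (1050^8)^2 ≡ 453^2 = 205209 ≡ 44 (mod 1109)
1050^30 = 1050^16 · 1050^8 · 1050^4 · 1050^2 ≡ 44 · 453 · 427 · 154 ≡ 171 (mod 1109).

171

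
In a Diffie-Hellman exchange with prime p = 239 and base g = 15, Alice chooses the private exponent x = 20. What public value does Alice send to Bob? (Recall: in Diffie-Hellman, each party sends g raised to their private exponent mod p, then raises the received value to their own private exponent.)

218

Public value = 15^20 (mod 239).
15^1 ≡ 15 (mod 239)
15^2 = (15^1)^2 ≡ 15^2 = 225 ≡ 225 (mod 239)
15^4 = (15^2)^2 ≡ 225^2 = 50625 ≡ 196 (mod 239)
15^8 = (15^4)^2 ≡ 196^2 = 38416 ≡ 176 (mod 239)
15^16 = (15^8)^2 ≡ 176^2 = 30976 ≡ 145 (mod 239)
15^20 = 15^16 · 15^4 ≡ 145 · 196 ≡ 218 (mod 239).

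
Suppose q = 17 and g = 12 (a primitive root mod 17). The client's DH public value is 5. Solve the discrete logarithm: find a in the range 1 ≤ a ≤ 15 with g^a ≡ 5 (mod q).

9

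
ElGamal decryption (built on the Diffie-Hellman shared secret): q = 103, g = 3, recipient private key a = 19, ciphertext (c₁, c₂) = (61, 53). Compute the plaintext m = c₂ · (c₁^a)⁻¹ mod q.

Shared mask s = c₁^a mod q = 61^19 mod 103.
61^1 ≡ 61 (mod 103)
61^2 = (61^1)^2 ≡ 61^2 = 3721 ≡ 13 (mod 103)
61^4 = (61^2)^2 ≡ 13^2 = 169 ≡ 66 (mod 103)
61^8 = (61^4)^2 ≡ 66^2 = 4356 ≡ 30 (mod 103)
61^16 = (61^8)^2 ≡ 30^2 = 900 ≡ 76 (mod 103)
61^19 = 61^16 · 61^2 · 61^1 ≡ 76 · 13 · 61 ≡ 13 (mod 103).
So s = 13; s⁻¹ ≡ 8 (mod 103).
m = c₂ · s⁻¹ mod 103 = 53 · 8 mod 103 = 12.

12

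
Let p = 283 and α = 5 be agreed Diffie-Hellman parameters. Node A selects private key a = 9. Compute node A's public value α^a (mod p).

142

Public value = 5^9 (mod 283).
5^1 ≡ 5 (mod 283)
5^2 = (5^1)^2 ≡ 5^2 = 25 ≡ 25 (mod 283)
5^4 = (5^2)^2 ≡ 25^2 = 625 ≡ 59 (mod 283)
5^8 = (5^4)^2 ≡ 59^2 = 3481 ≡ 85 (mod 283)
5^9 = 5^8 · 5^1 ≡ 85 · 5 ≡ 142 (mod 283).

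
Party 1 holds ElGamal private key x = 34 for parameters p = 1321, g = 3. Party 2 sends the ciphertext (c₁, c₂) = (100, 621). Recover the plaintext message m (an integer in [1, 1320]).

Shared mask s = c₁^x mod p = 100^34 mod 1321.
100^1 ≡ 100 (mod 1321)
100^2 = (100^1)^2 ≡ 100^2 = 10000 ≡ 753 (mod 1321)
100^4 = (100^2)^2 ≡ 753^2 = 567009 ≡ 300 (mod 1321)
100^8 = (100^4)^2 ≡ 300^2 = 90000 ≡ 172 (mod 1321)
100^16 = (100^8)^2 ≡ 172^2 = 29584 ≡ 522 (mod 1321)
100^32 = (100^16)^2 ≡ 522^2 = 272484 ≡ 358 (mod 1321)
100^34 = 100^32 · 100^2 ≡ 358 · 753 ≡ 90 (mod 1321).
So s = 90; s⁻¹ ≡ 866 (mod 1321).
m = c₂ · s⁻¹ mod 1321 = 621 · 866 mod 1321 = 139.

139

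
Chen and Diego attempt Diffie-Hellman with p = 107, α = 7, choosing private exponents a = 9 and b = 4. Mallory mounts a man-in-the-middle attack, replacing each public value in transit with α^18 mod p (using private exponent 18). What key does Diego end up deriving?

Diego receives Mallory's public value M = 7^18 mod 107 instead of the honest one.
7^1 ≡ 7 (mod 107)
7^2 = (7^1)^2 ≡ 7^2 = 49 ≡ 49 (mod 107)
7^4 = (7^2)^2 ≡ 49^2 = 2401 ≡ 47 (mod 107)
7^8 = (7^4)^2 ≡ 47^2 = 2209 ≡ 69 (mod 107)
7^16 = (7^8)^2 ≡ 69^2 = 4761 ≡ 53 (mod 107)
7^18 = 7^16 · 7^2 ≡ 53 · 49 ≡ 29 (mod 107).
So M = 29. Diego computes K = M^4 mod 107.
29^1 ≡ 29 (mod 107)
29^2 = (29^1)^2 ≡ 29^2 = 841 ≡ 92 (mod 107)
29^4 = (29^2)^2 ≡ 92^2 = 8464 ≡ 11 (mod 107)

11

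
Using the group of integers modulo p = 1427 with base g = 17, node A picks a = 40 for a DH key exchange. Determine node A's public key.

1404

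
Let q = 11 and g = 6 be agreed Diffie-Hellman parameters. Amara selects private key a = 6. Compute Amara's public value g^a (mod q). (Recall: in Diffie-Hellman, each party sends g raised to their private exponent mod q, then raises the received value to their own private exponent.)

5

Public value = 6^6 (mod 11).
6^1 ≡ 6 (mod 11)
6^2 = (6^1)^2 ≡ 6^2 = 36 ≡ 3 (mod 11)
6^4 = (6^2)^2 ≡ 3^2 = 9 ≡ 9 (mod 11)
6^6 = 6^4 · 6^2 ≡ 9 · 3 ≡ 5 (mod 11).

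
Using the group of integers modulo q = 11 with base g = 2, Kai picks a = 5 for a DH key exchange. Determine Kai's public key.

Public value = 2^5 (mod 11).
2^1 ≡ 2 (mod 11)
2^2 = (2^1)^2 ≡ 2^2 = 4 ≡ 4 (mod 11)
2^4 = (2^2)^2 ≡ 4^2 = 16 ≡ 5 (mod 11)
2^5 = 2^4 · 2^1 ≡ 5 · 2 ≡ 10 (mod 11).

10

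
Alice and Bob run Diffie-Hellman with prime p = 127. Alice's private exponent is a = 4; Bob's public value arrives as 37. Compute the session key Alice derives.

Shared key K = 37^4 mod 127.
37^1 ≡ 37 (mod 127)
37^2 = (37^1)^2 ≡ 37^2 = 1369 ≡ 99 (mod 127)
37^4 = (37^2)^2 ≡ 99^2 = 9801 ≡ 22 (mod 127)

22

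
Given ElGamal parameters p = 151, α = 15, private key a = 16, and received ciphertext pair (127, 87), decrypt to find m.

122

Shared mask s = c₁^a mod p = 127^16 mod 151.
127^1 ≡ 127 (mod 151)
127^2 = (127^1)^2 ≡ 127^2 = 16129 ≡ 123 (mod 151)
127^4 = (127^2)^2 ≡ 123^2 = 15129 ≡ 29 (mod 151)
127^8 = (127^4)^2 ≡ 29^2 = 841 ≡ 86 (mod 151)
127^16 = (127^8)^2 ≡ 86^2 = 7396 ≡ 148 (mod 151)
So s = 148; s⁻¹ ≡ 50 (mod 151).
m = c₂ · s⁻¹ mod 151 = 87 · 50 mod 151 = 122.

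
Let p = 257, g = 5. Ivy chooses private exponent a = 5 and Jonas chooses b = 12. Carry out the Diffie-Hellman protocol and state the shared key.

190

Jonas sends B = g^b mod p = 5^12 mod 257.
5^1 ≡ 5 (mod 257)
5^2 = (5^1)^2 ≡ 5^2 = 25 ≡ 25 (mod 257)
5^4 = (5^2)^2 ≡ 25^2 = 625 ≡ 111 (mod 257)
5^8 = (5^4)^2 ≡ 111^2 = 12321 ≡ 242 (mod 257)
5^12 = 5^8 · 5^4 ≡ 242 · 111 ≡ 134 (mod 257).
So B = 134. Ivy then computes K = B^a mod p = 134^5 mod 257.
134^1 ≡ 134 (mod 257)
134^2 = (134^1)^2 ≡ 134^2 = 17956 ≡ 223 (mod 257)
134^4 = (134^2)^2 ≡ 223^2 = 49729 ≡ 128 (mod 257)
134^5 = 134^4 · 134^1 ≡ 128 · 134 ≡ 190 (mod 257).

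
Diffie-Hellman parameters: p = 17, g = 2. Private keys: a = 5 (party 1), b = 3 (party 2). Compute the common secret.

9

Party 1 sends A = g^a mod p = 2^5 mod 17.
2^1 ≡ 2 (mod 17)
2^2 = (2^1)^2 ≡ 2^2 = 4 ≡ 4 (mod 17)
2^4 = (2^2)^2 ≡ 4^2 = 16 ≡ 16 (mod 17)
2^5 = 2^4 · 2^1 ≡ 16 · 2 ≡ 15 (mod 17).
So A = 15. Party 2 then computes K = A^b mod p = 15^3 mod 17.
15^1 ≡ 15 (mod 17)
15^2 = (15^1)^2 ≡ 15^2 = 225 ≡ 4 (mod 17)
15^3 = 15^2 · 15^1 ≡ 4 · 15 ≡ 9 (mod 17).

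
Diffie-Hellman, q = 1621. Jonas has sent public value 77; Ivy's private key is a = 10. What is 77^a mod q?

945

Shared key K = 77^10 mod 1621.
77^1 ≡ 77 (mod 1621)
77^2 = (77^1)^2 ≡ 77^2 = 5929 ≡ 1066 (mod 1621)
77^4 = (77^2)^2 ≡ 1066^2 = 1136356 ≡ 35 (mod 1621)
77^8 = (77^4)^2 ≡ 35^2 = 1225 ≡ 1225 (mod 1621)
77^10 = 77^8 · 77^2 ≡ 1225 · 1066 ≡ 945 (mod 1621).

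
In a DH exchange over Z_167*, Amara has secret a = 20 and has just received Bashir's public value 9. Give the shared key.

Shared key K = 9^20 mod 167.
9^1 ≡ 9 (mod 167)
9^2 = (9^1)^2 ≡ 9^2 = 81 ≡ 81 (mod 167)
9^4 = (9^2)^2 ≡ 81^2 = 6561 ≡ 48 (mod 167)
9^8 = (9^4)^2 ≡ 48^2 = 2304 ≡ 133 (mod 167)
9^16 = (9^8)^2 ≡ 133^2 = 17689 ≡ 154 (mod 167)
9^20 = 9^16 · 9^4 ≡ 154 · 48 ≡ 44 (mod 167).

44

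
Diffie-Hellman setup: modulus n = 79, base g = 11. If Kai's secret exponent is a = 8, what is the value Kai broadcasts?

44

Public value = 11^{8} \pmod{79}.
11^1 ≡ 11 (mod 79)
11^2 = (11^1)^2 ≡ 11^2 = 121 ≡ 42 (mod 79)
11^4 = (11^2)^2 ≡ 42^2 = 1764 ≡ 26 (mod 79)
11^8 = (11^4)^2 ≡ 26^2 = 676 ≡ 44 (mod 79)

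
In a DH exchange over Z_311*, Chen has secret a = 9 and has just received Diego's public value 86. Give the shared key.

262

Shared key K = 86^9 mod 311.
86^1 ≡ 86 (mod 311)
86^2 = (86^1)^2 ≡ 86^2 = 7396 ≡ 243 (mod 311)
86^4 = (86^2)^2 ≡ 243^2 = 59049 ≡ 270 (mod 311)
86^8 = (86^4)^2 ≡ 270^2 = 72900 ≡ 126 (mod 311)
86^9 = 86^8 · 86^1 ≡ 126 · 86 ≡ 262 (mod 311).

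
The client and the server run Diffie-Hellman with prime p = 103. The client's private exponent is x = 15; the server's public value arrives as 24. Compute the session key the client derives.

27

Shared key K = 24^15 mod 103.
24^1 ≡ 24 (mod 103)
24^2 = (24^1)^2 ≡ 24^2 = 576 ≡ 61 (mod 103)
24^4 = (24^2)^2 ≡ 61^2 = 3721 ≡ 13 (mod 103)
24^8 = (24^4)^2 ≡ 13^2 = 169 ≡ 66 (mod 103)
24^15 = 24^8 · 24^4 · 24^2 · 24^1 ≡ 66 · 13 · 61 · 24 ≡ 27 (mod 103).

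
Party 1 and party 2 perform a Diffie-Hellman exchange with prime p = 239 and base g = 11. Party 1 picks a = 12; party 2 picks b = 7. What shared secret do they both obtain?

40

Party 2 sends B = g^b mod p = 11^7 mod 239.
11^1 ≡ 11 (mod 239)
11^2 = (11^1)^2 ≡ 11^2 = 121 ≡ 121 (mod 239)
11^4 = (11^2)^2 ≡ 121^2 = 14641 ≡ 62 (mod 239)
11^7 = 11^4 · 11^2 · 11^1 ≡ 62 · 121 · 11 ≡ 67 (mod 239).
So B = 67. Party 1 then computes K = B^a mod p = 67^12 mod 239.
67^1 ≡ 67 (mod 239)
67^2 = (67^1)^2 ≡ 67^2 = 4489 ≡ 187 (mod 239)
67^4 = (67^2)^2 ≡ 187^2 = 34969 ≡ 75 (mod 239)
67^8 = (67^4)^2 ≡ 75^2 = 5625 ≡ 128 (mod 239)
67^12 = 67^8 · 67^4 ≡ 128 · 75 ≡ 40 (mod 239).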